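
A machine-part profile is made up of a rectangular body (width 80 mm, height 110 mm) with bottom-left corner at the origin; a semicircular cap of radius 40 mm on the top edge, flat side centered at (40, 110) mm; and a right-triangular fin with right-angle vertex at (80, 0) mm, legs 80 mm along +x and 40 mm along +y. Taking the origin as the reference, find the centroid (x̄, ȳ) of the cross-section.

rectangular body: A = 80 × 110 = 8800.00, centroid at (40.00, 55.00).
semicircular top: A = ½π·40² = 2513.27, centroid at (40.00, 126.98).
triangular fin: A = ½·80·40 = 1600.00, centroid at (106.67, 13.33).
ΣA = 12913.27 mm², ΣAx̄ = 623197.63 mm³, ΣAȳ = 824460.15 mm³.
x̄ = 623197.63/12913.27 = 48.26 mm; ȳ = 824460.15/12913.27 = 63.85 mm.

x̄ = 48.26 mm, ȳ = 63.85 mm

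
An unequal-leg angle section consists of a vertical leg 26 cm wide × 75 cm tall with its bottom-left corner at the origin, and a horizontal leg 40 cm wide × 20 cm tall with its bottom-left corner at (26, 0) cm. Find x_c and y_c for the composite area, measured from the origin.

vertical leg: A = 26 × 75 = 1950.00, centroid at (13.00, 37.50).
horizontal leg: A = 40 × 20 = 800.00, centroid at (46.00, 10.00).
ΣA = 2750.00 cm², ΣAx_c = 62150.00 cm³, ΣAy_c = 81125.00 cm³.
x_c = 62150.00/2750.00 = 22.60 cm; y_c = 81125.00/2750.00 = 29.50 cm.

x_c = 22.60 cm, y_c = 29.50 cm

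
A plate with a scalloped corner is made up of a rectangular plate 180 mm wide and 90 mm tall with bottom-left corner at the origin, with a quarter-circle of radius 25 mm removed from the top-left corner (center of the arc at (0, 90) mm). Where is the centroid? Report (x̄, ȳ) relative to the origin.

Part | A | x̄ᵢ | ȳᵢ | A·x̄ᵢ | A·ȳᵢ
plate | 16200.00 | 90.00 | 45.00 | 1458000.00 | 729000.00
removed quarter-circle | -490.87 | 10.61 | 79.39 | -5208.33 | -38970.31
Σ | 15709.13 |  |  | 1452791.67 | 690029.69
x̄ = 1452791.67 / 15709.13 = 92.48 mm
ȳ = 690029.69 / 15709.13 = 43.93 mm

x̄ = 92.48 mm, ȳ = 43.93 mm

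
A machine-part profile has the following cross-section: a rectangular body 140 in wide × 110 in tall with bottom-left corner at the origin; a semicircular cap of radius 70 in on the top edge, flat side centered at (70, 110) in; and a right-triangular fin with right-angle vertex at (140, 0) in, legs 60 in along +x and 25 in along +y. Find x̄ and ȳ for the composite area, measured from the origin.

rectangular body: A = 140 × 110 = 15400.00, centroid at (70.00, 55.00).
semicircular top: A = ½π·70² = 7696.90, centroid at (70.00, 139.71).
triangular fin: A = ½·60·25 = 750.00, centroid at (160.00, 8.33).
ΣA = 23846.90 in²
ΣAx̄ = (15400.00)(70.00) + (7696.90)(70.00) + (750.00)(160.00) = 1736783.14 in³
ΣAȳ = (15400.00)(55.00) + (7696.90)(139.71) + (750.00)(8.33) = 1928575.89 in³
x̄ = 1736783.14 / 23846.90 = 72.83 in
ȳ = 1928575.89 / 23846.90 = 80.87 in

x̄ = 72.83 in, ȳ = 80.87 in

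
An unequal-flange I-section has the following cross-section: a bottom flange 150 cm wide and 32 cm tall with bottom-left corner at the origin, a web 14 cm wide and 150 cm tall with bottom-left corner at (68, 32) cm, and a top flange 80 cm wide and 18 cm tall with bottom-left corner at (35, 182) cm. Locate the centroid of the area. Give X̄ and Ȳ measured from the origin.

X̄ = 75.00 cm, Ȳ = 69.13 cm

bottom flange: A = 150 × 32 = 4800.00, centroid at (75.00, 16.00).
web: A = 14 × 150 = 2100.00, centroid at (75.00, 107.00).
top flange: A = 80 × 18 = 1440.00, centroid at (75.00, 191.00).
ΣA = 8340.00 cm²
ΣAX̄ = (4800.00)(75.00) + (2100.00)(75.00) + (1440.00)(75.00) = 625500.00 cm³
ΣAȲ = (4800.00)(16.00) + (2100.00)(107.00) + (1440.00)(191.00) = 576540.00 cm³
X̄ = 625500.00 / 8340.00 = 75.00 cm
Ȳ = 576540.00 / 8340.00 = 69.13 cm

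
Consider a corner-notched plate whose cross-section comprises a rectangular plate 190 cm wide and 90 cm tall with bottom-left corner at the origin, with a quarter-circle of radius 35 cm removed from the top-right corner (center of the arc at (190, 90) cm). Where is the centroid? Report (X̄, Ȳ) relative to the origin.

Part | A | x̄ᵢ | ȳᵢ | A·x̄ᵢ | A·ȳᵢ
plate | 17100.00 | 95.00 | 45.00 | 1624500.00 | 769500.00
removed quarter-circle | -962.11 | 175.15 | 75.15 | -168509.76 | -72298.48
Σ | 16137.89 |  |  | 1455990.24 | 697201.52
X̄ = 1455990.24 / 16137.89 = 90.22 cm
Ȳ = 697201.52 / 16137.89 = 43.20 cm

X̄ = 90.22 cm, Ȳ = 43.20 cm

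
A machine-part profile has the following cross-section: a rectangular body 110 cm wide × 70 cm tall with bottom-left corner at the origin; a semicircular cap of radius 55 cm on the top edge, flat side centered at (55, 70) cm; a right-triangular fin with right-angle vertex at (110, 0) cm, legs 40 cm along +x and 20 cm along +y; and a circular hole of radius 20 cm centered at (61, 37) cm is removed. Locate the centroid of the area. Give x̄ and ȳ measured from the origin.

rectangular body: A = 110 × 70 = 7700.00, centroid at (55.00, 35.00).
semicircular top: A = ½π·55² = 4751.66, centroid at (55.00, 93.34).
triangular fin: A = ½·40·20 = 400.00, centroid at (123.33, 6.67).
hole: A = −π·20² = -1256.64, centroid at (61.00, 37.00).
ΣA = 11595.02 cm²
ΣAx̄ = (7700.00)(55.00) + (4751.66)(55.00) + (400.00)(123.33) + (-1256.64)(61.00) = 657519.71 cm³
ΣAȳ = (7700.00)(35.00) + (4751.66)(93.34) + (400.00)(6.67) + (-1256.64)(37.00) = 669203.88 cm³
x̄ = 657519.71 / 11595.02 = 56.71 cm
ȳ = 669203.88 / 11595.02 = 57.71 cm

x̄ = 56.71 cm, ȳ = 57.71 cm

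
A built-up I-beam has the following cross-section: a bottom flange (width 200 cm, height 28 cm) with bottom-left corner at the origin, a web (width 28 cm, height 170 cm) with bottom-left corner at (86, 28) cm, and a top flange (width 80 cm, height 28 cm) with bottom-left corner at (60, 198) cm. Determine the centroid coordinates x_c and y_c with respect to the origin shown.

x_c = 100.00 cm, y_c = 86.60 cm

Part | A | x̄ᵢ | ȳᵢ | A·x̄ᵢ | A·ȳᵢ
bottom flange | 5600.00 | 100.00 | 14.00 | 560000.00 | 78400.00
web | 4760.00 | 100.00 | 113.00 | 476000.00 | 537880.00
top flange | 2240.00 | 100.00 | 212.00 | 224000.00 | 474880.00
Σ | 12600.00 |  |  | 1260000.00 | 1091160.00
x_c = 1260000.00 / 12600.00 = 100.00 cm
y_c = 1091160.00 / 12600.00 = 86.60 cm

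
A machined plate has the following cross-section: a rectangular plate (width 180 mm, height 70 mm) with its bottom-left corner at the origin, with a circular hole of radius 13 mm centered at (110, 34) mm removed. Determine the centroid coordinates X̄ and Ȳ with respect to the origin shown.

X̄ = 89.12 mm, Ȳ = 35.04 mm

Part | A | x̄ᵢ | ȳᵢ | A·x̄ᵢ | A·ȳᵢ
plate | 12600.00 | 90.00 | 35.00 | 1134000.00 | 441000.00
hole | -530.93 | 110.00 | 34.00 | -58402.21 | -18051.59
Σ | 12069.07 |  |  | 1075597.79 | 422948.41
X̄ = 1075597.79 / 12069.07 = 89.12 mm
Ȳ = 422948.41 / 12069.07 = 35.04 mm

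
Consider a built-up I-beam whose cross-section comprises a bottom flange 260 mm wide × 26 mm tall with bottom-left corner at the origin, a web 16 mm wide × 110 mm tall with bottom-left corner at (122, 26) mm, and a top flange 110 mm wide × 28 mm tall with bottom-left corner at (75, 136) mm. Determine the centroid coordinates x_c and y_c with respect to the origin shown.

bottom flange: A = 260 × 26 = 6760.00, centroid at (130.00, 13.00).
web: A = 16 × 110 = 1760.00, centroid at (130.00, 81.00).
top flange: A = 110 × 28 = 3080.00, centroid at (130.00, 150.00).
ΣA = 11600.00 mm²
ΣAx_c = (6760.00)(130.00) + (1760.00)(130.00) + (3080.00)(130.00) = 1508000.00 mm³
ΣAy_c = (6760.00)(13.00) + (1760.00)(81.00) + (3080.00)(150.00) = 692440.00 mm³
x_c = 1508000.00 / 11600.00 = 130.00 mm
y_c = 692440.00 / 11600.00 = 59.69 mm

x_c = 130.00 mm, y_c = 59.69 mm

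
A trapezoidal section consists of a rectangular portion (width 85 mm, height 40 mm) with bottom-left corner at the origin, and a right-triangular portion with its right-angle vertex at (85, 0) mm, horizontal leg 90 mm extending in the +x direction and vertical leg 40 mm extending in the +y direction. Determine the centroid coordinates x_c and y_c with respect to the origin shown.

x_c = 67.60 mm, y_c = 17.69 mm

Part | A | x̄ᵢ | ȳᵢ | A·x̄ᵢ | A·ȳᵢ
rectangular portion | 3400.00 | 42.50 | 20.00 | 144500.00 | 68000.00
triangular portion | 1800.00 | 115.00 | 13.33 | 207000.00 | 24000.00
Σ | 5200.00 |  |  | 351500.00 | 92000.00
x_c = 351500.00 / 5200.00 = 67.60 mm
y_c = 92000.00 / 5200.00 = 17.69 mm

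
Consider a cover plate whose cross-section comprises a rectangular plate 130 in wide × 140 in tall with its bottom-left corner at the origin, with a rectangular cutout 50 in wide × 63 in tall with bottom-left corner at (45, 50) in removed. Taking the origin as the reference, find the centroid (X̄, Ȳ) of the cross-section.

plate: A = 130 × 140 = 18200.00, centroid at (65.00, 70.00).
hole: A = −(50 × 63) = -3150.00, centroid at (70.00, 81.50).
ΣA = 15050.00 in²
ΣAX̄ = (18200.00)(65.00) + (-3150.00)(70.00) = 962500.00 in³
ΣAȲ = (18200.00)(70.00) + (-3150.00)(81.50) = 1017275.00 in³
X̄ = 962500.00 / 15050.00 = 63.95 in
Ȳ = 1017275.00 / 15050.00 = 67.59 in

X̄ = 63.95 in, Ȳ = 67.59 in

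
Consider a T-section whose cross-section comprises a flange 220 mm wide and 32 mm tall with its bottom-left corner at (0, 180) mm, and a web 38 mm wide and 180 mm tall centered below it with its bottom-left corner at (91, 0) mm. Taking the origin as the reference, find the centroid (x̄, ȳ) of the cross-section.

web: A = 38 × 180 = 6840.00, centroid at (110.00, 90.00).
flange: A = 220 × 32 = 7040.00, centroid at (110.00, 196.00).
ΣA = 13880.00 mm²
ΣAx̄ = (6840.00)(110.00) + (7040.00)(110.00) = 1526800.00 mm³
ΣAȳ = (6840.00)(90.00) + (7040.00)(196.00) = 1995440.00 mm³
x̄ = 1526800.00 / 13880.00 = 110.00 mm
ȳ = 1995440.00 / 13880.00 = 143.76 mm

x̄ = 110.00 mm, ȳ = 143.76 mm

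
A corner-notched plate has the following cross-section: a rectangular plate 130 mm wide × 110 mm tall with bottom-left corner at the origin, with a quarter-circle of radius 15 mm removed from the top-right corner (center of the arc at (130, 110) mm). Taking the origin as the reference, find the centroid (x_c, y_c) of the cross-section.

Part | A | x̄ᵢ | ȳᵢ | A·x̄ᵢ | A·ȳᵢ
plate | 14300.00 | 65.00 | 55.00 | 929500.00 | 786500.00
removed quarter-circle | -176.71 | 123.63 | 103.63 | -21847.90 | -18313.60
Σ | 14123.29 |  |  | 907652.10 | 768186.40
x_c = 907652.10 / 14123.29 = 64.27 mm
y_c = 768186.40 / 14123.29 = 54.39 mm

x_c = 64.27 mm, y_c = 54.39 mm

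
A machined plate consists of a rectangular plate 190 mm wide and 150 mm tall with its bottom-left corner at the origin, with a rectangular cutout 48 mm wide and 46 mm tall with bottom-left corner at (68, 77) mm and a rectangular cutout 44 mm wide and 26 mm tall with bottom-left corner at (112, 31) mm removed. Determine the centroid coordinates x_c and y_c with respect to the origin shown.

plate: A = 190 × 150 = 28500.00, centroid at (95.00, 75.00).
hole 1: A = −(48 × 46) = -2208.00, centroid at (92.00, 100.00).
hole 2: A = −(44 × 26) = -1144.00, centroid at (134.00, 44.00).
ΣA = 25148.00 mm², ΣAx_c = 2351068.00 mm³, ΣAy_c = 1866364.00 mm³.
x_c = 2351068.00/25148.00 = 93.49 mm; y_c = 1866364.00/25148.00 = 74.22 mm.

x_c = 93.49 mm, y_c = 74.22 mm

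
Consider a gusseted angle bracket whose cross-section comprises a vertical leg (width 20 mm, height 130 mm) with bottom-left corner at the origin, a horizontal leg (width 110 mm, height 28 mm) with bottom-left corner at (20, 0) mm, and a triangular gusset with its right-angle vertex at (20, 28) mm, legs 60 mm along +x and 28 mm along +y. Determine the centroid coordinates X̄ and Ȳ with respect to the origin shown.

X̄ = 44.57 mm, Ȳ = 37.34 mm

Part | A | x̄ᵢ | ȳᵢ | A·x̄ᵢ | A·ȳᵢ
vertical leg | 2600.00 | 10.00 | 65.00 | 26000.00 | 169000.00
horizontal leg | 3080.00 | 75.00 | 14.00 | 231000.00 | 43120.00
gusset | 840.00 | 40.00 | 37.33 | 33600.00 | 31360.00
Σ | 6520.00 |  |  | 290600.00 | 243480.00
X̄ = 290600.00 / 6520.00 = 44.57 mm
Ȳ = 243480.00 / 6520.00 = 37.34 mm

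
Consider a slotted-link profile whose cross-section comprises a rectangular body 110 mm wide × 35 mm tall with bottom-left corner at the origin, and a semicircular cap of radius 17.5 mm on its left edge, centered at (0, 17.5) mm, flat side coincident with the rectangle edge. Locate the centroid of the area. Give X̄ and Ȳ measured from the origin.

X̄ = 48.07 mm, Ȳ = 17.50 mm

Part | A | x̄ᵢ | ȳᵢ | A·x̄ᵢ | A·ȳᵢ
rectangular body | 3850.00 | 55.00 | 17.50 | 211750.00 | 67375.00
semicircular end | 481.06 | -7.43 | 17.50 | -3572.92 | 8418.49
Σ | 4331.06 |  |  | 208177.08 | 75793.49
X̄ = 208177.08 / 4331.06 = 48.07 mm
Ȳ = 75793.49 / 4331.06 = 17.50 mm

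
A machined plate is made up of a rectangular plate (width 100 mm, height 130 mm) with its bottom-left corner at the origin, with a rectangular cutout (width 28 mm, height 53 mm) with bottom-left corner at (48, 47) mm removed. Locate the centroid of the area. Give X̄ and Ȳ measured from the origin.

X̄ = 48.45 mm, Ȳ = 63.90 mm

plate: A = 100 × 130 = 13000.00, centroid at (50.00, 65.00).
hole: A = −(28 × 53) = -1484.00, centroid at (62.00, 73.50).
ΣA = 11516.00 mm², ΣAX̄ = 557992.00 mm³, ΣAȲ = 735926.00 mm³.
X̄ = 557992.00/11516.00 = 48.45 mm; Ȳ = 735926.00/11516.00 = 63.90 mm.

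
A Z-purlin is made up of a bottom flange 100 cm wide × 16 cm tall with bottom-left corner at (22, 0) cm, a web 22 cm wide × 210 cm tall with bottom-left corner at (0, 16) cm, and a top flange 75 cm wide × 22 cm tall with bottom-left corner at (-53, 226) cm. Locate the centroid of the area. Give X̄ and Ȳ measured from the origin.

X̄ = 17.85 cm, Ȳ = 122.35 cm

bottom flange: A = 100 × 16 = 1600.00, centroid at (72.00, 8.00).
web: A = 22 × 210 = 4620.00, centroid at (11.00, 121.00).
top flange: A = 75 × 22 = 1650.00, centroid at (-15.50, 237.00).
ΣA = 7870.00 cm²
ΣAX̄ = (1600.00)(72.00) + (4620.00)(11.00) + (1650.00)(-15.50) = 140445.00 cm³
ΣAȲ = (1600.00)(8.00) + (4620.00)(121.00) + (1650.00)(237.00) = 962870.00 cm³
X̄ = 140445.00 / 7870.00 = 17.85 cm
Ȳ = 962870.00 / 7870.00 = 122.35 cm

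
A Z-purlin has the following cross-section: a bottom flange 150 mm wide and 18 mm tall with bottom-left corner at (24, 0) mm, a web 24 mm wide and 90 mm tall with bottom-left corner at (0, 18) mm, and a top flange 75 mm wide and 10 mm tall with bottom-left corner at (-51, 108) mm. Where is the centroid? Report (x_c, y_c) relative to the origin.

Part | A | x̄ᵢ | ȳᵢ | A·x̄ᵢ | A·ȳᵢ
bottom flange | 2700.00 | 99.00 | 9.00 | 267300.00 | 24300.00
web | 2160.00 | 12.00 | 63.00 | 25920.00 | 136080.00
top flange | 750.00 | -13.50 | 113.00 | -10125.00 | 84750.00
Σ | 5610.00 |  |  | 283095.00 | 245130.00
x_c = 283095.00 / 5610.00 = 50.46 mm
y_c = 245130.00 / 5610.00 = 43.70 mm

x_c = 50.46 mm, y_c = 43.70 mm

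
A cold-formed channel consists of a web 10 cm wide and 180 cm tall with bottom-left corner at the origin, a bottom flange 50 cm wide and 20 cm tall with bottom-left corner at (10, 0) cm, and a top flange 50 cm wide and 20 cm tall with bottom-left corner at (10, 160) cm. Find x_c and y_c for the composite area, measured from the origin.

x_c = 20.79 cm, y_c = 90.00 cm

web: A = 10 × 180 = 1800.00, centroid at (5.00, 90.00).
bottom flange: A = 50 × 20 = 1000.00, centroid at (35.00, 10.00).
top flange: A = 50 × 20 = 1000.00, centroid at (35.00, 170.00).
ΣA = 3800.00 cm²
ΣAx_c = (1800.00)(5.00) + (1000.00)(35.00) + (1000.00)(35.00) = 79000.00 cm³
ΣAy_c = (1800.00)(90.00) + (1000.00)(10.00) + (1000.00)(170.00) = 342000.00 cm³
x_c = 79000.00 / 3800.00 = 20.79 cm
y_c = 342000.00 / 3800.00 = 90.00 cm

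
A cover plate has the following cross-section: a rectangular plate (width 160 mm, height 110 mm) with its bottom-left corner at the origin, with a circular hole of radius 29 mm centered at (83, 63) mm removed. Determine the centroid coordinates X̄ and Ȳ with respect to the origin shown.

plate: A = 160 × 110 = 17600.00, centroid at (80.00, 55.00).
hole: A = −π·29² = -2642.08, centroid at (83.00, 63.00).
ΣA = 14957.92 mm², ΣAX̄ = 1188707.41 mm³, ΣAȲ = 801549.00 mm³.
X̄ = 1188707.41/14957.92 = 79.47 mm; Ȳ = 801549.00/14957.92 = 53.59 mm.

X̄ = 79.47 mm, Ȳ = 53.59 mm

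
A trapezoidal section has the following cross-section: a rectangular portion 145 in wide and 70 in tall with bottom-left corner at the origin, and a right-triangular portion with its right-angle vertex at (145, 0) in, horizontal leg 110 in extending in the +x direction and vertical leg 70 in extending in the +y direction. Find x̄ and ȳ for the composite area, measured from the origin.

rectangular portion: A = 145 × 70 = 10150.00, centroid at (72.50, 35.00).
triangular portion: A = ½·110·70 = 3850.00, centroid at (181.67, 23.33).
ΣA = 14000.00 in²
ΣAx̄ = (10150.00)(72.50) + (3850.00)(181.67) = 1435291.67 in³
ΣAȳ = (10150.00)(35.00) + (3850.00)(23.33) = 445083.33 in³
x̄ = 1435291.67 / 14000.00 = 102.52 in
ȳ = 445083.33 / 14000.00 = 31.79 in

x̄ = 102.52 in, ȳ = 31.79 in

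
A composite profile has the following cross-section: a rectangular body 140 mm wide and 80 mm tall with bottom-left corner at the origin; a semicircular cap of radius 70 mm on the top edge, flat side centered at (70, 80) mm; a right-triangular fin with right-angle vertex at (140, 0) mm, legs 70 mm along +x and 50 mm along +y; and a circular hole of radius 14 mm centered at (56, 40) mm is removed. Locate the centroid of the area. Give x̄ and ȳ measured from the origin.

rectangular body: A = 140 × 80 = 11200.00, centroid at (70.00, 40.00).
semicircular top: A = ½π·70² = 7696.90, centroid at (70.00, 109.71).
triangular fin: A = ½·70·50 = 1750.00, centroid at (163.33, 16.67).
hole: A = −π·14² = -615.75, centroid at (56.00, 40.00).
ΣA = 20031.15 mm²
ΣAx̄ = (11200.00)(70.00) + (7696.90)(70.00) + (1750.00)(163.33) + (-615.75)(56.00) = 1574134.35 mm³
ΣAȳ = (11200.00)(40.00) + (7696.90)(109.71) + (1750.00)(16.67) + (-615.75)(40.00) = 1296955.41 mm³
x̄ = 1574134.35 / 20031.15 = 78.58 mm
ȳ = 1296955.41 / 20031.15 = 64.75 mm

x̄ = 78.58 mm, ȳ = 64.75 mm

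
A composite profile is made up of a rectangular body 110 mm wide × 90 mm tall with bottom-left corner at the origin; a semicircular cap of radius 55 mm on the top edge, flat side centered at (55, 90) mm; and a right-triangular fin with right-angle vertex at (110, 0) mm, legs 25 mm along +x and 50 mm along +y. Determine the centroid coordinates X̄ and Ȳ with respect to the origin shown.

X̄ = 57.59 mm, Ȳ = 65.10 mm

rectangular body: A = 110 × 90 = 9900.00, centroid at (55.00, 45.00).
semicircular top: A = ½π·55² = 4751.66, centroid at (55.00, 113.34).
triangular fin: A = ½·25·50 = 625.00, centroid at (118.33, 16.67).
ΣA = 15276.66 mm²
ΣAX̄ = (9900.00)(55.00) + (4751.66)(55.00) + (625.00)(118.33) = 879799.57 mm³
ΣAȲ = (9900.00)(45.00) + (4751.66)(113.34) + (625.00)(16.67) = 994482.63 mm³
X̄ = 879799.57 / 15276.66 = 57.59 mm
Ȳ = 994482.63 / 15276.66 = 65.10 mm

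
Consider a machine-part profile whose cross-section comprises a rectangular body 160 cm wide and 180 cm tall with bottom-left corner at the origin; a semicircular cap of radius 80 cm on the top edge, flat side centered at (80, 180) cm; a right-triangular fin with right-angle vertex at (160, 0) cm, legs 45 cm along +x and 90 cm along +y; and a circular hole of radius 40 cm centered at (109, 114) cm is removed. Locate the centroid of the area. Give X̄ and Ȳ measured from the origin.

X̄ = 81.30 cm, Ȳ = 118.00 cm

rectangular body: A = 160 × 180 = 28800.00, centroid at (80.00, 90.00).
semicircular top: A = ½π·80² = 10053.10, centroid at (80.00, 213.95).
triangular fin: A = ½·45·90 = 2025.00, centroid at (175.00, 30.00).
hole: A = −π·40² = -5026.55, centroid at (109.00, 114.00).
ΣA = 35851.55 cm²
ΣAX̄ = (28800.00)(80.00) + (10053.10)(80.00) + (2025.00)(175.00) + (-5026.55)(109.00) = 2914728.96 cm³
ΣAȲ = (28800.00)(90.00) + (10053.10)(213.95) + (2025.00)(30.00) + (-5026.55)(114.00) = 4230614.20 cm³
X̄ = 2914728.96 / 35851.55 = 81.30 cm
Ȳ = 4230614.20 / 35851.55 = 118.00 cm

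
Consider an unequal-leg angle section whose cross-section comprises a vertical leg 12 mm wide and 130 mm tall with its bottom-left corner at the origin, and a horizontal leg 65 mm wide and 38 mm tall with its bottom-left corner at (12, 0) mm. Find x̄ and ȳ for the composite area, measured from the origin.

x̄ = 29.60 mm, ȳ = 36.81 mm

vertical leg: A = 12 × 130 = 1560.00, centroid at (6.00, 65.00).
horizontal leg: A = 65 × 38 = 2470.00, centroid at (44.50, 19.00).
ΣA = 4030.00 mm², ΣAx̄ = 119275.00 mm³, ΣAȳ = 148330.00 mm³.
x̄ = 119275.00/4030.00 = 29.60 mm; ȳ = 148330.00/4030.00 = 36.81 mm.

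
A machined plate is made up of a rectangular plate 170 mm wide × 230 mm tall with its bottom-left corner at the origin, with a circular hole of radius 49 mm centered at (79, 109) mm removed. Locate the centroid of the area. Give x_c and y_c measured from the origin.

Part | A | x̄ᵢ | ȳᵢ | A·x̄ᵢ | A·ȳᵢ
plate | 39100.00 | 85.00 | 115.00 | 3323500.00 | 4496500.00
hole | -7542.96 | 79.00 | 109.00 | -595894.15 | -822183.07
Σ | 31557.04 |  |  | 2727605.85 | 3674316.93
x_c = 2727605.85 / 31557.04 = 86.43 mm
y_c = 3674316.93 / 31557.04 = 116.43 mm

x_c = 86.43 mm, y_c = 116.43 mm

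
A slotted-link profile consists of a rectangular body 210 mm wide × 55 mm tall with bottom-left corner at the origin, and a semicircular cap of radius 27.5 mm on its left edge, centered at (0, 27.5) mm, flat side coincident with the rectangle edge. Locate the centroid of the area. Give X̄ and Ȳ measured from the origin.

rectangular body: A = 210 × 55 = 11550.00, centroid at (105.00, 27.50).
semicircular end: A = ½π·27.5² = 1187.91, centroid at (-11.67, 27.50).
ΣA = 12737.91 mm²
ΣAX̄ = (11550.00)(105.00) + (1187.91)(-11.67) = 1198885.42 mm³
ΣAȲ = (11550.00)(27.50) + (1187.91)(27.50) = 350292.65 mm³
X̄ = 1198885.42 / 12737.91 = 94.12 mm
Ȳ = 350292.65 / 12737.91 = 27.50 mm

X̄ = 94.12 mm, Ȳ = 27.50 mm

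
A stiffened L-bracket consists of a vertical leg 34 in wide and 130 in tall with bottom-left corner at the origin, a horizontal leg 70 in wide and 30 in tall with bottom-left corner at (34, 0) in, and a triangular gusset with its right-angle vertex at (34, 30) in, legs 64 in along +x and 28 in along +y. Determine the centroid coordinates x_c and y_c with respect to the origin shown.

vertical leg: A = 34 × 130 = 4420.00, centroid at (17.00, 65.00).
horizontal leg: A = 70 × 30 = 2100.00, centroid at (69.00, 15.00).
gusset: A = ½·64·28 = 896.00, centroid at (55.33, 39.33).
ΣA = 7416.00 in²
ΣAx_c = (4420.00)(17.00) + (2100.00)(69.00) + (896.00)(55.33) = 269618.67 in³
ΣAy_c = (4420.00)(65.00) + (2100.00)(15.00) + (896.00)(39.33) = 354042.67 in³
x_c = 269618.67 / 7416.00 = 36.36 in
y_c = 354042.67 / 7416.00 = 47.74 in

x_c = 36.36 in, y_c = 47.74 in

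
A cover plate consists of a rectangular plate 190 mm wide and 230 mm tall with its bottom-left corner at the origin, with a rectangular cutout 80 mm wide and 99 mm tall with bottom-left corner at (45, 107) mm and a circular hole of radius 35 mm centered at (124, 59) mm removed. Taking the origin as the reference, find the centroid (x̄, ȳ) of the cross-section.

plate: A = 190 × 230 = 43700.00, centroid at (95.00, 115.00).
hole 1: A = −(80 × 99) = -7920.00, centroid at (85.00, 156.50).
hole 2: A = −π·35² = -3848.45, centroid at (124.00, 59.00).
ΣA = 31931.55 mm²
ΣAx̄ = (43700.00)(95.00) + (-7920.00)(85.00) + (-3848.45)(124.00) = 3001092.08 mm³
ΣAȳ = (43700.00)(115.00) + (-7920.00)(156.50) + (-3848.45)(59.00) = 3558961.39 mm³
x̄ = 3001092.08 / 31931.55 = 93.99 mm
ȳ = 3558961.39 / 31931.55 = 111.46 mm

x̄ = 93.99 mm, ȳ = 111.46 mm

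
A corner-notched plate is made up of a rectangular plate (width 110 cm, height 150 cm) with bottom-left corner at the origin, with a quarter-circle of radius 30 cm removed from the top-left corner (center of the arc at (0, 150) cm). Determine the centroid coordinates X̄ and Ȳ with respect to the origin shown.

plate: A = 110 × 150 = 16500.00, centroid at (55.00, 75.00).
removed quarter-circle: A = −¼π·30² = -706.86, centroid at (12.73, 137.27).
ΣA = 15793.14 cm²
ΣAX̄ = (16500.00)(55.00) + (-706.86)(12.73) = 898500.00 cm³
ΣAȲ = (16500.00)(75.00) + (-706.86)(137.27) = 1140471.25 cm³
X̄ = 898500.00 / 15793.14 = 56.89 cm
Ȳ = 1140471.25 / 15793.14 = 72.21 cm

X̄ = 56.89 cm, Ȳ = 72.21 cm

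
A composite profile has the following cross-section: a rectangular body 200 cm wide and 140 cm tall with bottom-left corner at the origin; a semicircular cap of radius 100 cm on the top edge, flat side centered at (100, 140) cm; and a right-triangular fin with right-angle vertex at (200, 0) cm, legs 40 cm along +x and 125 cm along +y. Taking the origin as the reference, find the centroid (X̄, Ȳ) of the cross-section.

X̄ = 106.13 cm, Ȳ = 106.69 cm

rectangular body: A = 200 × 140 = 28000.00, centroid at (100.00, 70.00).
semicircular top: A = ½π·100² = 15707.96, centroid at (100.00, 182.44).
triangular fin: A = ½·40·125 = 2500.00, centroid at (213.33, 41.67).
ΣA = 46207.96 cm²
ΣAX̄ = (28000.00)(100.00) + (15707.96)(100.00) + (2500.00)(213.33) = 4904129.66 cm³
ΣAȲ = (28000.00)(70.00) + (15707.96)(182.44) + (2500.00)(41.67) = 4929948.19 cm³
X̄ = 4904129.66 / 46207.96 = 106.13 cm
Ȳ = 4929948.19 / 46207.96 = 106.69 cm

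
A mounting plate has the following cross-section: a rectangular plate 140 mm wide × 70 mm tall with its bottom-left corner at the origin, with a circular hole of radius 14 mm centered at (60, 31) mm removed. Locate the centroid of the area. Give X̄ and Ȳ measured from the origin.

X̄ = 70.67 mm, Ȳ = 35.27 mm

plate: A = 140 × 70 = 9800.00, centroid at (70.00, 35.00).
hole: A = −π·14² = -615.75, centroid at (60.00, 31.00).
ΣA = 9184.25 mm²
ΣAX̄ = (9800.00)(70.00) + (-615.75)(60.00) = 649054.87 mm³
ΣAȲ = (9800.00)(35.00) + (-615.75)(31.00) = 323911.68 mm³
X̄ = 649054.87 / 9184.25 = 70.67 mm
Ȳ = 323911.68 / 9184.25 = 35.27 mm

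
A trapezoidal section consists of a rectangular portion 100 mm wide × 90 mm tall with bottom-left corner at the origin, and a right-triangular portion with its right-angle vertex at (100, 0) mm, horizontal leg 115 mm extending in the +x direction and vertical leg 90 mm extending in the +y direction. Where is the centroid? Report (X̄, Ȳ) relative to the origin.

X̄ = 82.25 mm, Ȳ = 39.52 mm

rectangular portion: A = 100 × 90 = 9000.00, centroid at (50.00, 45.00).
triangular portion: A = ½·115·90 = 5175.00, centroid at (138.33, 30.00).
ΣA = 14175.00 mm²
ΣAX̄ = (9000.00)(50.00) + (5175.00)(138.33) = 1165875.00 mm³
ΣAȲ = (9000.00)(45.00) + (5175.00)(30.00) = 560250.00 mm³
X̄ = 1165875.00 / 14175.00 = 82.25 mm
Ȳ = 560250.00 / 14175.00 = 39.52 mm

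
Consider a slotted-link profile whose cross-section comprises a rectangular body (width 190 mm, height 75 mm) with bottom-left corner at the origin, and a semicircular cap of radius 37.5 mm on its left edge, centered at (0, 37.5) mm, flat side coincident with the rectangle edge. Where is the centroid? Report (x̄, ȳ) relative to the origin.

Part | A | x̄ᵢ | ȳᵢ | A·x̄ᵢ | A·ȳᵢ
rectangular body | 14250.00 | 95.00 | 37.50 | 1353750.00 | 534375.00
semicircular end | 2208.93 | -15.92 | 37.50 | -35156.25 | 82834.96
Σ | 16458.93 |  |  | 1318593.75 | 617209.96
x̄ = 1318593.75 / 16458.93 = 80.11 mm
ȳ = 617209.96 / 16458.93 = 37.50 mm

x̄ = 80.11 mm, ȳ = 37.50 mm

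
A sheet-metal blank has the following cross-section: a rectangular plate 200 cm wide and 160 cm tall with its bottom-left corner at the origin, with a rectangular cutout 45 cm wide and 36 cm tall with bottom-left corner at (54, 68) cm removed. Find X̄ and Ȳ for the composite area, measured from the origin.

X̄ = 101.25 cm, Ȳ = 79.68 cm

plate: A = 200 × 160 = 32000.00, centroid at (100.00, 80.00).
hole: A = −(45 × 36) = -1620.00, centroid at (76.50, 86.00).
ΣA = 30380.00 cm², ΣAX̄ = 3076070.00 cm³, ΣAȲ = 2420680.00 cm³.
X̄ = 3076070.00/30380.00 = 101.25 cm; Ȳ = 2420680.00/30380.00 = 79.68 cm.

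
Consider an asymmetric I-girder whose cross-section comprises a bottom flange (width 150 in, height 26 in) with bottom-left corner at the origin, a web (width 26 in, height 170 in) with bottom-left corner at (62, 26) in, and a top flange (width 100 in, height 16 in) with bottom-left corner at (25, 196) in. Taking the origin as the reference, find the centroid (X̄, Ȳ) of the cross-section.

X̄ = 75.00 in, Ȳ = 87.47 in

bottom flange: A = 150 × 26 = 3900.00, centroid at (75.00, 13.00).
web: A = 26 × 170 = 4420.00, centroid at (75.00, 111.00).
top flange: A = 100 × 16 = 1600.00, centroid at (75.00, 204.00).
ΣA = 9920.00 in²
ΣAX̄ = (3900.00)(75.00) + (4420.00)(75.00) + (1600.00)(75.00) = 744000.00 in³
ΣAȲ = (3900.00)(13.00) + (4420.00)(111.00) + (1600.00)(204.00) = 867720.00 in³
X̄ = 744000.00 / 9920.00 = 75.00 in
Ȳ = 867720.00 / 9920.00 = 87.47 in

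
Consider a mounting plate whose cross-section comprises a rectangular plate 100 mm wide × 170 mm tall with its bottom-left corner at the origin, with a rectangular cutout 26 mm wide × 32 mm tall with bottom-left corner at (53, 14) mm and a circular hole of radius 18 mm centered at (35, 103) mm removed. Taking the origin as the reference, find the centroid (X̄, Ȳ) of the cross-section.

Part | A | x̄ᵢ | ȳᵢ | A·x̄ᵢ | A·ȳᵢ
plate | 17000.00 | 50.00 | 85.00 | 850000.00 | 1445000.00
hole 1 | -832.00 | 66.00 | 30.00 | -54912.00 | -24960.00
hole 2 | -1017.88 | 35.00 | 103.00 | -35625.66 | -104841.23
Σ | 15150.12 |  |  | 759462.34 | 1315198.77
X̄ = 759462.34 / 15150.12 = 50.13 mm
Ȳ = 1315198.77 / 15150.12 = 86.81 mm

X̄ = 50.13 mm, Ȳ = 86.81 mm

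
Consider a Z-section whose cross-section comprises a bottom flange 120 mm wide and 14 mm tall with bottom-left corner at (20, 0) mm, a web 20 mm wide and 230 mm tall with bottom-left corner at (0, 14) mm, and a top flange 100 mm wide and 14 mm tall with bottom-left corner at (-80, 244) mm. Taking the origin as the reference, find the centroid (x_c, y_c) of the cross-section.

x_c = 18.02 mm, y_c = 124.55 mm

Part | A | x̄ᵢ | ȳᵢ | A·x̄ᵢ | A·ȳᵢ
bottom flange | 1680.00 | 80.00 | 7.00 | 134400.00 | 11760.00
web | 4600.00 | 10.00 | 129.00 | 46000.00 | 593400.00
top flange | 1400.00 | -30.00 | 251.00 | -42000.00 | 351400.00
Σ | 7680.00 |  |  | 138400.00 | 956560.00
x_c = 138400.00 / 7680.00 = 18.02 mm
y_c = 956560.00 / 7680.00 = 124.55 mm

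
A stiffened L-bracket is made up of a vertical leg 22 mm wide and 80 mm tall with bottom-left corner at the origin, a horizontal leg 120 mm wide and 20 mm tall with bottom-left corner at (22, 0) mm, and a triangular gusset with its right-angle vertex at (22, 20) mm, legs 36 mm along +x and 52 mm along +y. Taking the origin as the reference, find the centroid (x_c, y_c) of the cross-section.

vertical leg: A = 22 × 80 = 1760.00, centroid at (11.00, 40.00).
horizontal leg: A = 120 × 20 = 2400.00, centroid at (82.00, 10.00).
gusset: A = ½·36·52 = 936.00, centroid at (34.00, 37.33).
ΣA = 5096.00 mm²
ΣAx_c = (1760.00)(11.00) + (2400.00)(82.00) + (936.00)(34.00) = 247984.00 mm³
ΣAy_c = (1760.00)(40.00) + (2400.00)(10.00) + (936.00)(37.33) = 129344.00 mm³
x_c = 247984.00 / 5096.00 = 48.66 mm
y_c = 129344.00 / 5096.00 = 25.38 mm

x_c = 48.66 mm, y_c = 25.38 mm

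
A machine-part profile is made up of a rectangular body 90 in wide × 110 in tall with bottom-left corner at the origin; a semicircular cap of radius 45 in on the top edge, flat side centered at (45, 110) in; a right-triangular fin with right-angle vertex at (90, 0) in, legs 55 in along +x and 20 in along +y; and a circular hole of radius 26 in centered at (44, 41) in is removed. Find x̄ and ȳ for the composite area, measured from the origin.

x̄ = 48.21 in, ȳ = 75.76 in

rectangular body: A = 90 × 110 = 9900.00, centroid at (45.00, 55.00).
semicircular top: A = ½π·45² = 3180.86, centroid at (45.00, 129.10).
triangular fin: A = ½·55·20 = 550.00, centroid at (108.33, 6.67).
hole: A = −π·26² = -2123.72, centroid at (44.00, 41.00).
ΣA = 11507.15 in², ΣAx̄ = 554778.62 in³, ΣAȳ = 871739.17 in³.
x̄ = 554778.62/11507.15 = 48.21 in; ȳ = 871739.17/11507.15 = 75.76 in.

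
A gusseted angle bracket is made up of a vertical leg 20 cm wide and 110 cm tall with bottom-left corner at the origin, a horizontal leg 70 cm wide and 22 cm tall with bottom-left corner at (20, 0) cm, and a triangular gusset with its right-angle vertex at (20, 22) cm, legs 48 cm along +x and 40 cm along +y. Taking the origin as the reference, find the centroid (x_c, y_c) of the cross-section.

x_c = 30.06 cm, y_c = 36.57 cm

vertical leg: A = 20 × 110 = 2200.00, centroid at (10.00, 55.00).
horizontal leg: A = 70 × 22 = 1540.00, centroid at (55.00, 11.00).
gusset: A = ½·48·40 = 960.00, centroid at (36.00, 35.33).
ΣA = 4700.00 cm², ΣAx_c = 141260.00 cm³, ΣAy_c = 171860.00 cm³.
x_c = 141260.00/4700.00 = 30.06 cm; y_c = 171860.00/4700.00 = 36.57 cm.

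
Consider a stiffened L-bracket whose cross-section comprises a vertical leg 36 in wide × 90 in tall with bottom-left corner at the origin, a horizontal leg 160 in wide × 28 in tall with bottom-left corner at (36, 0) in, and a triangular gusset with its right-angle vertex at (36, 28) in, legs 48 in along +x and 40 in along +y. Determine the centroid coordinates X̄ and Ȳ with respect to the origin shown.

vertical leg: A = 36 × 90 = 3240.00, centroid at (18.00, 45.00).
horizontal leg: A = 160 × 28 = 4480.00, centroid at (116.00, 14.00).
gusset: A = ½·48·40 = 960.00, centroid at (52.00, 41.33).
ΣA = 8680.00 in², ΣAX̄ = 627920.00 in³, ΣAȲ = 248200.00 in³.
X̄ = 627920.00/8680.00 = 72.34 in; Ȳ = 248200.00/8680.00 = 28.59 in.

X̄ = 72.34 in, Ȳ = 28.59 in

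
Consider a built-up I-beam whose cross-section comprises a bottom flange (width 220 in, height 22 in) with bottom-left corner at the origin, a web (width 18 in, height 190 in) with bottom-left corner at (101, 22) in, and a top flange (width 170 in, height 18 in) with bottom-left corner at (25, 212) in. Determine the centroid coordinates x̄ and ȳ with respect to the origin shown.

x̄ = 110.00 in, ȳ = 99.79 in

Part | A | x̄ᵢ | ȳᵢ | A·x̄ᵢ | A·ȳᵢ
bottom flange | 4840.00 | 110.00 | 11.00 | 532400.00 | 53240.00
web | 3420.00 | 110.00 | 117.00 | 376200.00 | 400140.00
top flange | 3060.00 | 110.00 | 221.00 | 336600.00 | 676260.00
Σ | 11320.00 |  |  | 1245200.00 | 1129640.00
x̄ = 1245200.00 / 11320.00 = 110.00 in
ȳ = 1129640.00 / 11320.00 = 99.79 in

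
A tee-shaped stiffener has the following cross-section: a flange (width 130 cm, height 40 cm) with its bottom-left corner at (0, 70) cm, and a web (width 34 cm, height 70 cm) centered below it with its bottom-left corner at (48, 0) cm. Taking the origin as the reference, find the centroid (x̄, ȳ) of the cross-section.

web: A = 34 × 70 = 2380.00, centroid at (65.00, 35.00).
flange: A = 130 × 40 = 5200.00, centroid at (65.00, 90.00).
ΣA = 7580.00 cm²
ΣAx̄ = (2380.00)(65.00) + (5200.00)(65.00) = 492700.00 cm³
ΣAȳ = (2380.00)(35.00) + (5200.00)(90.00) = 551300.00 cm³
x̄ = 492700.00 / 7580.00 = 65.00 cm
ȳ = 551300.00 / 7580.00 = 72.73 cm

x̄ = 65.00 cm, ȳ = 72.73 cm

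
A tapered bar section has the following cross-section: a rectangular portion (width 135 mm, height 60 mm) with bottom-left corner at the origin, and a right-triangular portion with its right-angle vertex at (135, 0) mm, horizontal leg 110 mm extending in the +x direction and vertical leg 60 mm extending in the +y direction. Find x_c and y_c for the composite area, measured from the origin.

rectangular portion: A = 135 × 60 = 8100.00, centroid at (67.50, 30.00).
triangular portion: A = ½·110·60 = 3300.00, centroid at (171.67, 20.00).
ΣA = 11400.00 mm², ΣAx_c = 1113250.00 mm³, ΣAy_c = 309000.00 mm³.
x_c = 1113250.00/11400.00 = 97.65 mm; y_c = 309000.00/11400.00 = 27.11 mm.

x_c = 97.65 mm, y_c = 27.11 mm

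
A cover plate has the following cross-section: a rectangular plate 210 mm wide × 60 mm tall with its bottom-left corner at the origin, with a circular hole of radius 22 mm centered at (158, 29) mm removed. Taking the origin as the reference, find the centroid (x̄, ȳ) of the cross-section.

x̄ = 97.73 mm, ȳ = 30.14 mm

plate: A = 210 × 60 = 12600.00, centroid at (105.00, 30.00).
hole: A = −π·22² = -1520.53, centroid at (158.00, 29.00).
ΣA = 11079.47 mm², ΣAx̄ = 1082756.13 mm³, ΣAȳ = 333904.61 mm³.
x̄ = 1082756.13/11079.47 = 97.73 mm; ȳ = 333904.61/11079.47 = 30.14 mm.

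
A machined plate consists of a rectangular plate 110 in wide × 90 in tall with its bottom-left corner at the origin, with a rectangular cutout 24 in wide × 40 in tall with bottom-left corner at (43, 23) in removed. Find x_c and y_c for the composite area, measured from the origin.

x_c = 55.00 in, y_c = 45.21 in

plate: A = 110 × 90 = 9900.00, centroid at (55.00, 45.00).
hole: A = −(24 × 40) = -960.00, centroid at (55.00, 43.00).
ΣA = 8940.00 in²
ΣAx_c = (9900.00)(55.00) + (-960.00)(55.00) = 491700.00 in³
ΣAy_c = (9900.00)(45.00) + (-960.00)(43.00) = 404220.00 in³
x_c = 491700.00 / 8940.00 = 55.00 in
y_c = 404220.00 / 8940.00 = 45.21 in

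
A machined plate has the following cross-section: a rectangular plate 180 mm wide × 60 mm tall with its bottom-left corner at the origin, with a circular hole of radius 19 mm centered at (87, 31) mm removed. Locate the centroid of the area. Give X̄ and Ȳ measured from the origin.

plate: A = 180 × 60 = 10800.00, centroid at (90.00, 30.00).
hole: A = −π·19² = -1134.11, centroid at (87.00, 31.00).
ΣA = 9665.89 mm², ΣAX̄ = 873332.00 mm³, ΣAȲ = 288842.44 mm³.
X̄ = 873332.00/9665.89 = 90.35 mm; Ȳ = 288842.44/9665.89 = 29.88 mm.

X̄ = 90.35 mm, Ȳ = 29.88 mm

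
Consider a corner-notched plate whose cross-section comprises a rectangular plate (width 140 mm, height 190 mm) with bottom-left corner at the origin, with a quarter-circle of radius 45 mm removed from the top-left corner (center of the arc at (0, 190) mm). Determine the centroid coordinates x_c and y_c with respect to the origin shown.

plate: A = 140 × 190 = 26600.00, centroid at (70.00, 95.00).
removed quarter-circle: A = −¼π·45² = -1590.43, centroid at (19.10, 170.90).
ΣA = 25009.57 mm²
ΣAx_c = (26600.00)(70.00) + (-1590.43)(19.10) = 1831625.00 mm³
ΣAy_c = (26600.00)(95.00) + (-1590.43)(170.90) = 2255193.06 mm³
x_c = 1831625.00 / 25009.57 = 73.24 mm
y_c = 2255193.06 / 25009.57 = 90.17 mm

x_c = 73.24 mm, y_c = 90.17 mm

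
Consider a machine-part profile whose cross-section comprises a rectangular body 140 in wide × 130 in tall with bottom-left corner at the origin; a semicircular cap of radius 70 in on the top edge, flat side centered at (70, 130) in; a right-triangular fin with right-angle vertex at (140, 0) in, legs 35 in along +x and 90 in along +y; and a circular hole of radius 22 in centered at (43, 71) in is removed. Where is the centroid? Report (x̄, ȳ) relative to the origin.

x̄ = 76.54 in, ȳ = 90.61 in

rectangular body: A = 140 × 130 = 18200.00, centroid at (70.00, 65.00).
semicircular top: A = ½π·70² = 7696.90, centroid at (70.00, 159.71).
triangular fin: A = ½·35·90 = 1575.00, centroid at (151.67, 30.00).
hole: A = −π·22² = -1520.53, centroid at (43.00, 71.00).
ΣA = 25951.37 in²
ΣAx̄ = (18200.00)(70.00) + (7696.90)(70.00) + (1575.00)(151.67) + (-1520.53)(43.00) = 1986275.31 in³
ΣAȳ = (18200.00)(65.00) + (7696.90)(159.71) + (1575.00)(30.00) + (-1520.53)(71.00) = 2351556.24 in³
x̄ = 1986275.31 / 25951.37 = 76.54 in
ȳ = 2351556.24 / 25951.37 = 90.61 in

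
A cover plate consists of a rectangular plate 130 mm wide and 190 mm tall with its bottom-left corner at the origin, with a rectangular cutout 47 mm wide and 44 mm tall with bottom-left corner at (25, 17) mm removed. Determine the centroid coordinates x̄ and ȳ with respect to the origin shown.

x̄ = 66.51 mm, ȳ = 100.12 mm

Part | A | x̄ᵢ | ȳᵢ | A·x̄ᵢ | A·ȳᵢ
plate | 24700.00 | 65.00 | 95.00 | 1605500.00 | 2346500.00
hole | -2068.00 | 48.50 | 39.00 | -100298.00 | -80652.00
Σ | 22632.00 |  |  | 1505202.00 | 2265848.00
x̄ = 1505202.00 / 22632.00 = 66.51 mm
ȳ = 2265848.00 / 22632.00 = 100.12 mm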